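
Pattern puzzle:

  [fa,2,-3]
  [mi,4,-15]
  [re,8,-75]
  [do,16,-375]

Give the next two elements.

[ti,32,-1875], [la,64,-9375]

For the note, runs backward through the solfège scale do→ti: fa, mi, re, do → ti → la.
Second value goes 2, 4, 8, 16 → 32 → 64 (×2 each step).
Third value: ×5 each step, so -3, -15, -75, -375 → -1875 → -9375.
Putting the parts together: [ti,32,-1875] and then [la,64,-9375].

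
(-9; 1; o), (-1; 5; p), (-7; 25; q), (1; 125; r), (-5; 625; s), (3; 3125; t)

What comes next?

First value: alternating steps +8, −6, +8, −6, …, so -9, -1, -7, 1, -5, 3 → -3.
Second value: 1, 5, 25, 125, 625, 3125 → 15625 (×5 each step).
Letter: letters move forward 1 place in the alphabet, so o, p, q, r, s, t → u.
So the next triple is (-3; 15625; u).

(-3; 15625; u)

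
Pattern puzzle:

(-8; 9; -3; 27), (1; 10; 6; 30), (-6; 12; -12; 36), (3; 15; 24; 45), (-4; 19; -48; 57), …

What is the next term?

(5; 24; 96; 72)

First entry goes -8, 1, -6, 3, -4 → 5 (alternating steps +9, −7, +9, −7, …).
For the second entry, differences are 1, 2, 3, … (increasing by 1 each time): 9, 10, 12, 15, 19 → 24.
Third entry goes -3, 6, -12, 24, -48 → 96 (×(-2) each step).
Fourth entry goes 27, 30, 36, 45, 57 → 72 (always 3 × the second entry).
Putting it together: (5; 24; 96; 72).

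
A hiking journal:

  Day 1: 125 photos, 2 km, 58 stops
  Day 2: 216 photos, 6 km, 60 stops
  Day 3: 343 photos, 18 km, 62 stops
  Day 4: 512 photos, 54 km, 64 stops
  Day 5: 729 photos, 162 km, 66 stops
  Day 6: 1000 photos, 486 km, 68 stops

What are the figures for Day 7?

1331 photos, 1458 km, 70 stops

Photos: perfect cubes: 5³, 6³, 7³, …; 125, 216, 343, 512, 729, 1000 → 1331.
Km — ×3 each step: 2, 6, 18, 54, 162, 486 → 1458.
Stops: +2 each step; 58, 60, 62, 64, 66, 68 → 70.
Putting it together: 1331 photos, 1458 km, 70 stops.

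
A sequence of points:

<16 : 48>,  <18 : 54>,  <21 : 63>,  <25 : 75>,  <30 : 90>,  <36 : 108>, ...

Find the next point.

<43 : 129>

For the first component, differences are 2, 3, 4, … (increasing by 1 each time): 16, 18, 21, 25, 30, 36 → 43.
Second component — always 3 × the first component: 48, 54, 63, 75, 90, 108 → 129.
Putting it together: <43 : 129>.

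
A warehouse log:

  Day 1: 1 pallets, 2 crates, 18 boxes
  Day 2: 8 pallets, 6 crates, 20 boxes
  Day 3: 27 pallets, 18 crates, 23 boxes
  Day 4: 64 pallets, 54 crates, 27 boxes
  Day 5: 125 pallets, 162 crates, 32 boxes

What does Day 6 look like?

Pallets — perfect cubes: 1³, 2³, 3³, …: 1, 8, 27, 64, 125 → 216.
Crates goes 2, 6, 18, 54, 162 → 486 (×3 each step).
Boxes — differences are 2, 3, 4, … (increasing by 1 each time): 18, 20, 23, 27, 32 → 38.
Combining the parts gives 216 pallets, 486 crates, 38 boxes.

216 pallets, 486 crates, 38 boxes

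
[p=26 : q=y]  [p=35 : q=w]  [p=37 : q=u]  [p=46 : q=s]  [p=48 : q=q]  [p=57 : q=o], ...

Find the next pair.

[p=59 : q=m]

P: alternating steps +9, +2, +9, +2, …, so 26, 35, 37, 46, 48, 57 → 59.
For the q, letters move back 2 places in the alphabet: y, w, u, s, q, o → m.
Combining the parts gives [p=59 : q=m].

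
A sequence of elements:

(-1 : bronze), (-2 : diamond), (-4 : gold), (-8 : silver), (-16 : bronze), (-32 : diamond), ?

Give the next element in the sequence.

First entry: ×2 each step, so -1, -2, -4, -8, -16, -32 → -64.
Rank — repeats bronze → diamond → gold → silver: bronze, diamond, gold, silver, bronze, diamond → gold.
Combining the parts gives (-64 : gold).

(-64 : gold)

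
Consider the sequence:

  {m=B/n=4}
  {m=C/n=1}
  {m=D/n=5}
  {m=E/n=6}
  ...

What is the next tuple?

{m=F/n=11}

M: letters move forward 1 place in the alphabet; B, C, D, E → F.
N: each term is the sum of the two before it; 4, 1, 5, 6 → 11.
Putting it together: {m=F/n=11}.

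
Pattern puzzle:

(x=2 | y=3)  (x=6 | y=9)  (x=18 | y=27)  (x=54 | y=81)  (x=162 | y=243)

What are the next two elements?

(x=486 | y=729), (x=1458 | y=2187)

X: 2, 6, 18, 54, 162 → 486 → 1458 (×3 each step).
Y goes 3, 9, 27, 81, 243 → 729 → 2187 (×3 each step).
So the next two elements are (x=486 | y=729) and (x=1458 | y=2187).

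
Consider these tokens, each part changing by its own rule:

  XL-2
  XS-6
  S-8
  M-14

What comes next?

L-22

Size goes XL, XS, S, M → L (runs through clothing sizes XS→XL).
Second component — each term is the sum of the two before it: 2, 6, 8, 14 → 22.
Combining the parts gives L-22.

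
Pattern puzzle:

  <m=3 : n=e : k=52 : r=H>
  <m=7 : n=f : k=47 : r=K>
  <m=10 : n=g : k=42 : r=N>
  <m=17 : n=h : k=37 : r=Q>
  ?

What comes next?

<m=27 : n=i : k=32 : r=T>

For the m, each term is the sum of the two before it: 3, 7, 10, 17 → 27.
N: letters move forward 1 place in the alphabet; e, f, g, h → i.
K: 52, 47, 42, 37 → 32 (−5 each step).
R: letters move forward 3 places in the alphabet; H, K, N, Q → T.
Combining the parts gives <m=27 : n=i : k=32 : r=T>.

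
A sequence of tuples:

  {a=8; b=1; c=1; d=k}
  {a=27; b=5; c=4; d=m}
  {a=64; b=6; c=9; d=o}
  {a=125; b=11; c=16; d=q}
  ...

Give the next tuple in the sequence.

{a=216; b=17; c=25; d=s}

A: perfect cubes: 2³, 3³, 4³, …, so 8, 27, 64, 125 → 216.
B: each term is the sum of the two before it, so 1, 5, 6, 11 → 17.
C: 1, 4, 9, 16 → 25 (perfect squares: 1², 2², 3², …).
D: letters move forward 2 places in the alphabet; k, m, o, q → s.
Combining the parts gives {a=216; b=17; c=25; d=s}.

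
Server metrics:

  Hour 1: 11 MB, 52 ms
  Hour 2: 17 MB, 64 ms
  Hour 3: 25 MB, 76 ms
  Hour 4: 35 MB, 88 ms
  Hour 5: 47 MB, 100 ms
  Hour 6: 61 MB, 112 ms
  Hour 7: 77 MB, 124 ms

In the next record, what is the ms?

136

Ms: +12 each step, so 52, 64, 76, 88, 100, 112, 124 → 136.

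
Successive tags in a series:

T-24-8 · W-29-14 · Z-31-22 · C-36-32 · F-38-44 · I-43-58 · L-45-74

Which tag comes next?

Letter: letters move forward 3 places in the alphabet, wrapping Z→A, so T, W, Z, C, F, I, L → O.
Second component: alternating steps +5, +2, +5, +2, …, so 24, 29, 31, 36, 38, 43, 45 → 50.
For the third component, differences are 6, 8, 10, … (increasing by 2 each time): 8, 14, 22, 32, 44, 58, 74 → 92.
So the next tag is O-50-92.

O-50-92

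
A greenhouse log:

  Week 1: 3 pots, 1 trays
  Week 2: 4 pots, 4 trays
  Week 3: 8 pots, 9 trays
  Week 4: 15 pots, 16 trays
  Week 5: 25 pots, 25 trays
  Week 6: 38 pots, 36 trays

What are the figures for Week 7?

Pots: differences are 1, 4, 7, … (increasing by 3 each time), so 3, 4, 8, 15, 25, 38 → 54.
Trays: 1, 4, 9, 16, 25, 36 → 49 (perfect squares: 1², 2², 3², …).
Putting it together: 54 pots, 49 trays.

54 pots, 49 trays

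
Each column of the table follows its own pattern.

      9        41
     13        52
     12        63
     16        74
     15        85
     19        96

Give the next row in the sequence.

18  107

First component goes 9, 13, 12, 16, 15, 19 → 18 (alternating steps +4, −1, +4, −1, …).
Second component: +11 each step; 41, 52, 63, 74, 85, 96 → 107.
Combining the parts gives 18  107.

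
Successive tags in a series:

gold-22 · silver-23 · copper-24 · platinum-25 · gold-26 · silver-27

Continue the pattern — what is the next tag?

copper-28

Metal: gold, silver, copper, platinum, gold, silver → copper (repeats gold → silver → copper → platinum).
Second component — +1 each step: 22, 23, 24, 25, 26, 27 → 28.
Combining the parts gives copper-28.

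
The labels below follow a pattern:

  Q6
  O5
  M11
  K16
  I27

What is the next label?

G43

Letter: letters move back 2 places in the alphabet, so Q, O, M, K, I → G.
Second component — each term is the sum of the two before it: 6, 5, 11, 16, 27 → 43.
So the next label is G43.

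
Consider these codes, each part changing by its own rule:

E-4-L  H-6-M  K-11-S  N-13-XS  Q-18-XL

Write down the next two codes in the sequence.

For the letter, letters move forward 3 places in the alphabet: E, H, K, N, Q → T → W.
Second component: alternating steps +2, +5, +2, +5, …, so 4, 6, 11, 13, 18 → 20 → 25.
Size: runs backward through clothing sizes XS→XL, so L, M, S, XS, XL → L → M.
So the next two codes are T-20-L and W-25-M.

T-20-L, W-25-M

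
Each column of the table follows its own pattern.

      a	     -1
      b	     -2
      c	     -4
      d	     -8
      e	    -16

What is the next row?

Letter: a, b, c, d, e → f (letters move forward 1 place in the alphabet).
Second component: ×2 each step; -1, -2, -4, -8, -16 → -32.
Combining the parts gives f  -32.

f  -32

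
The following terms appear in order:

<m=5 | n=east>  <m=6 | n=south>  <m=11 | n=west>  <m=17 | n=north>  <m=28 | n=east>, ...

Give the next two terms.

M — each term is the sum of the two before it: 5, 6, 11, 17, 28 → 45 → 73.
N goes east, south, west, north, east → south → west (repeats east → south → west → north).
So the next two terms are <m=45 | n=south> and <m=73 | n=west>.

<m=45 | n=south>, <m=73 | n=west>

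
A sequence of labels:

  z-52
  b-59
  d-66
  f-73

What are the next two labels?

Letter — letters move forward 2 places in the alphabet, wrapping Z→A: z, b, d, f → h → j.
Second component: 52, 59, 66, 73 → 80 → 87 (+7 each step).
Putting the parts together: h-80 and then j-87.

h-80 then j-87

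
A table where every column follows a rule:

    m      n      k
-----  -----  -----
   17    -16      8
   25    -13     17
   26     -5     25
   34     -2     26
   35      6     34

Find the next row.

43  9  35

Column m goes 17, 25, 26, 34, 35 → 43 (alternating steps +8, +1, +8, +1, …).
Column n: -16, -13, -5, -2, 6 → 9 (alternating steps +3, +8, +3, +8, …).
Column k — always the previous value of the column m: 8, 17, 25, 26, 34 → 35.
So the next row is 43  9  35.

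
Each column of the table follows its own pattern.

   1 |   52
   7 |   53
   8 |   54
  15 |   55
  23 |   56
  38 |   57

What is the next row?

61  58

First component goes 1, 7, 8, 15, 23, 38 → 61 (each term is the sum of the two before it).
Second component: +1 each step, so 52, 53, 54, 55, 56, 57 → 58.
So the next row is 61  58.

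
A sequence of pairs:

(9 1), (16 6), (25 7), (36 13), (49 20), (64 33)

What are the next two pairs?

(81 53), (100 86)

First slot — perfect squares: 3², 4², 5², …: 9, 16, 25, 36, 49, 64 → 81 → 100.
Second slot goes 1, 6, 7, 13, 20, 33 → 53 → 86 (each term is the sum of the two before it).
So the next two pairs are (81 53) and (100 86).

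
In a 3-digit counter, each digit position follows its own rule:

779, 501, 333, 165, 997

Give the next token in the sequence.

729

First digit: −2 each step, mod 10; 7, 5, 3, 1, 9 → 7.
Second digit: +3 each step, mod 10, so 7, 0, 3, 6, 9 → 2.
Third digit: +2 each step, mod 10; 9, 1, 3, 5, 7 → 9.
So the next token is 729.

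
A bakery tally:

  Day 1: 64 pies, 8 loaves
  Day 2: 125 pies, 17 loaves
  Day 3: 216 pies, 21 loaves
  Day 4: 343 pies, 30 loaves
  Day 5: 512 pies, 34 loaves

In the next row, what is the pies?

729

For the pies, perfect cubes: 4³, 5³, 6³, …: 64, 125, 216, 343, 512 → 729.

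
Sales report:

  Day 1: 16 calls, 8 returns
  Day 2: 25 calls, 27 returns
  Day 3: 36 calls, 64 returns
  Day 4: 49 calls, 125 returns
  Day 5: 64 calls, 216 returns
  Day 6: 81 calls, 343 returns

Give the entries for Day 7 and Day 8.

Calls: perfect squares: 4², 5², 6², …; 16, 25, 36, 49, 64, 81 → 100 → 121.
Returns: perfect cubes: 2³, 3³, 4³, …, so 8, 27, 64, 125, 216, 343 → 512 → 729.
So the next two rows are 100 calls, 512 returns and 121 calls, 729 returns.

100 calls, 512 returns; 121 calls, 729 returns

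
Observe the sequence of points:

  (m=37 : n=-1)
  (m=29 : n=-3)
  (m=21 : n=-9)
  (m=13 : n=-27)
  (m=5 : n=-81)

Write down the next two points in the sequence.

M — −8 each step: 37, 29, 21, 13, 5 → -3 → -11.
For the n, ×3 each step: -1, -3, -9, -27, -81 → -243 → -729.
Putting the parts together: (m=-3 : n=-243) and then (m=-11 : n=-729).

(m=-3 : n=-243), (m=-11 : n=-729)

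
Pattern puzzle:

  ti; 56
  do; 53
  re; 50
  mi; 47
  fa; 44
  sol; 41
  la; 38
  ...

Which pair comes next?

Note: ti, do, re, mi, fa, sol, la → ti (runs through the solfège scale do→ti).
Second component — −3 each step: 56, 53, 50, 47, 44, 41, 38 → 35.
Combining the parts gives ti; 35.

ti; 35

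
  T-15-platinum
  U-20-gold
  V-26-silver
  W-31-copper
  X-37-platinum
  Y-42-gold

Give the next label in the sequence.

Z-48-silver

Letter: T, U, V, W, X, Y → Z (letters move forward 1 place in the alphabet).
Second component: 15, 20, 26, 31, 37, 42 → 48 (alternating steps +5, +6, +5, +6, …).
Metal: repeats platinum → gold → silver → copper, so platinum, gold, silver, copper, platinum, gold → silver.
Combining the parts gives Z-48-silver.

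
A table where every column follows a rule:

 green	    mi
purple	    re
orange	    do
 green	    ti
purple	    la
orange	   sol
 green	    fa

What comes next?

Colour: repeats green → purple → orange; green, purple, orange, green, purple, orange, green → purple.
Note goes mi, re, do, ti, la, sol, fa → mi (runs backward through the solfège scale do→ti).
So the next line is purple  mi.

purple  mi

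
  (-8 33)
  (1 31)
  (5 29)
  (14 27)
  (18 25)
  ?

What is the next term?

First coordinate: alternating steps +9, +4, +9, +4, …, so -8, 1, 5, 14, 18 → 27.
Second coordinate goes 33, 31, 29, 27, 25 → 23 (−2 each step).
So the next term is (27 23).

(27 23)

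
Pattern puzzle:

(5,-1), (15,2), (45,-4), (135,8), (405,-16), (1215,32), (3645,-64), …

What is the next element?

First part: ×3 each step; 5, 15, 45, 135, 405, 1215, 3645 → 10935.
Second part: -1, 2, -4, 8, -16, 32, -64 → 128 (×(-2) each step).
Combining the parts gives (10935,128).

(10935,128)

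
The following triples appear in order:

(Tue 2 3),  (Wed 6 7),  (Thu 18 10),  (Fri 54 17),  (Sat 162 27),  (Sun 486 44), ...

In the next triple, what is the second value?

Second value goes 2, 6, 18, 54, 162, 486 → 1458 (×3 each step).

1458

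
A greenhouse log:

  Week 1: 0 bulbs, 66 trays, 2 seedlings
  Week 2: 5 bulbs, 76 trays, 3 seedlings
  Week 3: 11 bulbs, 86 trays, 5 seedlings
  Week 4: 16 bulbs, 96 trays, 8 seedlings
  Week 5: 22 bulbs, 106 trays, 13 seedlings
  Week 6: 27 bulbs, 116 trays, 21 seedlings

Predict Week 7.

Bulbs — alternating steps +5, +6, +5, +6, …: 0, 5, 11, 16, 22, 27 → 33.
Trays goes 66, 76, 86, 96, 106, 116 → 126 (+10 each step).
Seedlings — each term is the sum of the two before it: 2, 3, 5, 8, 13, 21 → 34.
Putting it together: 33 bulbs, 126 trays, 34 seedlings.

33 bulbs, 126 trays, 34 seedlings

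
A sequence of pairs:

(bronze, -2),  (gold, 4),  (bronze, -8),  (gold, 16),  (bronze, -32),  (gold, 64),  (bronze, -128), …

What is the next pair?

Rank: alternates bronze ↔ gold; bronze, gold, bronze, gold, bronze, gold, bronze → gold.
Second slot: ×(-2) each step; -2, 4, -8, 16, -32, 64, -128 → 256.
Putting it together: (gold, 256).

(gold, 256)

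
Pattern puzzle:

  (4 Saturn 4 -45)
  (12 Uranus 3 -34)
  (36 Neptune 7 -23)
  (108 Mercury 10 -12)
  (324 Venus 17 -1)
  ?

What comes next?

(972 Earth 27 10)

First component — ×3 each step: 4, 12, 36, 108, 324 → 972.
For the planet, runs through the planets Mercury→Neptune: Saturn, Uranus, Neptune, Mercury, Venus → Earth.
Third component: each term is the sum of the two before it; 4, 3, 7, 10, 17 → 27.
Fourth component: -45, -34, -23, -12, -1 → 10 (+11 each step).
So the next 4-tuple is (972 Earth 27 10).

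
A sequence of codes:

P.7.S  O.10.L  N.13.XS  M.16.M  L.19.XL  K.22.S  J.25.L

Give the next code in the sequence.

I.28.XS

Letter: P, O, N, M, L, K, J → I (letters move back 1 place in the alphabet).
Second component — +3 each step: 7, 10, 13, 16, 19, 22, 25 → 28.
Size — repeats S → L → XS → M → XL: S, L, XS, M, XL, S, L → XS.
Combining the parts gives I.28.XS.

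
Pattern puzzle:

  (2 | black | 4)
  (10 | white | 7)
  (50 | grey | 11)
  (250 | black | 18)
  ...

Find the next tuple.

First value goes 2, 10, 50, 250 → 1250 (×5 each step).
Shade goes black, white, grey, black → white (repeats black → white → grey).
Third value — each term is the sum of the two before it: 4, 7, 11, 18 → 29.
Combining the parts gives (1250 | white | 29).

(1250 | white | 29)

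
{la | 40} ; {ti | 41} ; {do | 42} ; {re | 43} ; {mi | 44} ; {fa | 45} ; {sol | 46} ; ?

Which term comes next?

{la | 47}

For the note, runs through the solfège scale do→ti: la, ti, do, re, mi, fa, sol → la.
Second entry goes 40, 41, 42, 43, 44, 45, 46 → 47 (+1 each step).
Combining the parts gives {la | 47}.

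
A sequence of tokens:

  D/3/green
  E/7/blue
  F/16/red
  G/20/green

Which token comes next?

H/29/blue

Letter goes D, E, F, G → H (letters move forward 1 place in the alphabet).
Second component: alternating steps +4, +9, +4, +9, …, so 3, 7, 16, 20 → 29.
For the colour, repeats green → blue → red: green, blue, red, green → blue.
Combining the parts gives H/29/blue.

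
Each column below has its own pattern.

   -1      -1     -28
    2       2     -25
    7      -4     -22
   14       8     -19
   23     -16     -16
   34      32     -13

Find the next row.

47  -64  -10

First component: differences are 3, 5, 7, … (increasing by 2 each time), so -1, 2, 7, 14, 23, 34 → 47.
Second component goes -1, 2, -4, 8, -16, 32 → -64 (×(-2) each step).
Third component: +3 each step, so -28, -25, -22, -19, -16, -13 → -10.
Combining the parts gives 47  -64  -10.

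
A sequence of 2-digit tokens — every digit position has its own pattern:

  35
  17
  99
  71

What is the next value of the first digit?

First digit: −2 each step, mod 10, so 3, 1, 9, 7 → 5.

5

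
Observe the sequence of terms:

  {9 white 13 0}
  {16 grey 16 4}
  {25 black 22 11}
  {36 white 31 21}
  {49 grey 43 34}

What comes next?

First component: perfect squares: 3², 4², 5², …, so 9, 16, 25, 36, 49 → 64.
Shade goes white, grey, black, white, grey → black (repeats white → grey → black).
For the third component, differences are 3, 6, 9, … (increasing by 3 each time): 13, 16, 22, 31, 43 → 58.
Fourth component: differences are 4, 7, 10, … (increasing by 3 each time); 0, 4, 11, 21, 34 → 50.
So the next term is {64 black 58 50}.

{64 black 58 50}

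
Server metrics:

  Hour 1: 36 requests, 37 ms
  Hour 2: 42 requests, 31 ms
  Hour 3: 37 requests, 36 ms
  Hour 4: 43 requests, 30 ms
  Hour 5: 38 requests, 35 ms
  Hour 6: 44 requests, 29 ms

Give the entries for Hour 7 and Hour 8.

39 requests, 34 ms; 45 requests, 28 ms

Requests: alternating steps +6, −5, +6, −5, …, so 36, 42, 37, 43, 38, 44 → 39 → 45.
Ms goes 37, 31, 36, 30, 35, 29 → 34 → 28 (together with the requests always sums to 73).
So the next two lines are 39 requests, 34 ms and 45 requests, 28 ms.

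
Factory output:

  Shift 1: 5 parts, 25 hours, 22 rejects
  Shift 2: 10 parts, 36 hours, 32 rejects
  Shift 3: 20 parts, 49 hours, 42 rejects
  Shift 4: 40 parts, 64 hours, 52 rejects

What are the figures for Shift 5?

For the parts, ×2 each step: 5, 10, 20, 40 → 80.
Hours: 25, 36, 49, 64 → 81 (perfect squares: 5², 6², 7², …).
For the rejects, +10 each step: 22, 32, 42, 52 → 62.
So the next row is 80 parts, 81 hours, 62 rejects.

80 parts, 81 hours, 62 rejects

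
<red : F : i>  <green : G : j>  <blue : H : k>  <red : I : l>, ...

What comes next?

<green : J : m>

Colour goes red, green, blue, red → green (repeats red → green → blue).
First letter: letters move forward 1 place in the alphabet, so F, G, H, I → J.
Second letter: letters move forward 1 place in the alphabet; i, j, k, l → m.
So the next term is <green : J : m>.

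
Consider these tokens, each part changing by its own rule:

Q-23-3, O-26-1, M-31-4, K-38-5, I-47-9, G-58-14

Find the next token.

Letter: letters move back 2 places in the alphabet; Q, O, M, K, I, G → E.
For the second component, differences are 3, 5, 7, … (increasing by 2 each time): 23, 26, 31, 38, 47, 58 → 71.
For the third component, each term is the sum of the two before it: 3, 1, 4, 5, 9, 14 → 23.
So the next token is E-71-23.

E-71-23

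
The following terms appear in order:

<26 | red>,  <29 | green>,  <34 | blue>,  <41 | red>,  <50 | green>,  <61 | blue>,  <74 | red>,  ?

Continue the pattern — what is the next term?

<89 | green>

For the first value, differences are 3, 5, 7, … (increasing by 2 each time): 26, 29, 34, 41, 50, 61, 74 → 89.
Colour: repeats red → green → blue, so red, green, blue, red, green, blue, red → green.
Combining the parts gives <89 | green>.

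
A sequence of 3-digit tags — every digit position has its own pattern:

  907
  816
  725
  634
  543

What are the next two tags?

452 then 361

First digit: 9, 8, 7, 6, 5 → 4 → 3 (−1 each step, mod 10).
Second digit — +1 each step, mod 10: 0, 1, 2, 3, 4 → 5 → 6.
Third digit: −1 each step, mod 10; 7, 6, 5, 4, 3 → 2 → 1.
Putting the parts together: 452 and then 361.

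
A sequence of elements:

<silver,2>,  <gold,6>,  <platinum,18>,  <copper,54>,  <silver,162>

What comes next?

<gold,486>

Metal goes silver, gold, platinum, copper, silver → gold (repeats silver → gold → platinum → copper).
Second coordinate goes 2, 6, 18, 54, 162 → 486 (×3 each step).
So the next element is <gold,486>.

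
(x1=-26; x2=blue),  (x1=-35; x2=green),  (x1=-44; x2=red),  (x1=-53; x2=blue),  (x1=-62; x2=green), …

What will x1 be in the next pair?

-71

X1 goes -26, -35, -44, -53, -62 → -71 (−9 each step).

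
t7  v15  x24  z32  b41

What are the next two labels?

Letter: letters move forward 2 places in the alphabet, wrapping Z→A, so t, v, x, z, b → d → f.
Second component: alternating steps +8, +9, +8, +9, …, so 7, 15, 24, 32, 41 → 49 → 58.
So the next two labels are d49 and f58.

d49 then f58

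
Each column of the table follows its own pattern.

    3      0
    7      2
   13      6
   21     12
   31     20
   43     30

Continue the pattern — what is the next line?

First component: differences are 4, 6, 8, … (increasing by 2 each time), so 3, 7, 13, 21, 31, 43 → 57.
Second component: 0, 2, 6, 12, 20, 30 → 42 (differences are 2, 4, 6, … (increasing by 2 each time)).
Combining the parts gives 57  42.

57  42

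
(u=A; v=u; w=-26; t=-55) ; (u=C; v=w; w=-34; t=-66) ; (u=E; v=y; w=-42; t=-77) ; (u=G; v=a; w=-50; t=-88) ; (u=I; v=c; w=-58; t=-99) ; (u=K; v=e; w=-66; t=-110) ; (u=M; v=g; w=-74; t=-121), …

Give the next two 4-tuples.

U — letters move forward 2 places in the alphabet: A, C, E, G, I, K, M → O → Q.
V: letters move forward 2 places in the alphabet, wrapping Z→A, so u, w, y, a, c, e, g → i → k.
W: -26, -34, -42, -50, -58, -66, -74 → -82 → -90 (−8 each step).
T: −11 each step, so -55, -66, -77, -88, -99, -110, -121 → -132 → -143.
So the next two 4-tuples are (u=O; v=i; w=-82; t=-132) and (u=Q; v=k; w=-90; t=-143).

(u=O; v=i; w=-82; t=-132), (u=Q; v=k; w=-90; t=-143)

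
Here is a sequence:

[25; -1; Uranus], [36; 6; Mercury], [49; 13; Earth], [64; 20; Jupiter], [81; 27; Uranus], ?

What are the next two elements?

First coordinate: perfect squares: 5², 6², 7², …; 25, 36, 49, 64, 81 → 100 → 121.
Second coordinate: -1, 6, 13, 20, 27 → 34 → 41 (+7 each step).
Planet: repeats Uranus → Mercury → Earth → Jupiter, so Uranus, Mercury, Earth, Jupiter, Uranus → Mercury → Earth.
Putting the parts together: [100; 34; Mercury] and then [121; 41; Earth].

[100; 34; Mercury], [121; 41; Earth]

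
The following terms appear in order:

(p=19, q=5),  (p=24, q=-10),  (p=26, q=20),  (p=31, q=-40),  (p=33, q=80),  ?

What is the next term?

(p=38, q=-160)

P: 19, 24, 26, 31, 33 → 38 (alternating steps +5, +2, +5, +2, …).
Q: 5, -10, 20, -40, 80 → -160 (×(-2) each step).
Combining the parts gives (p=38, q=-160).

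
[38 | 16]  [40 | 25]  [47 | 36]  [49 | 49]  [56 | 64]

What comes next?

[58 | 81]

First entry: alternating steps +2, +7, +2, +7, …, so 38, 40, 47, 49, 56 → 58.
Second entry: perfect squares: 4², 5², 6², …; 16, 25, 36, 49, 64 → 81.
Combining the parts gives [58 | 81].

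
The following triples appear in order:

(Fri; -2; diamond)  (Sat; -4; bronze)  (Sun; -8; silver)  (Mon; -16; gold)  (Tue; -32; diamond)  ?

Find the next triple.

For the day, runs through the weekdays Mon→Sun: Fri, Sat, Sun, Mon, Tue → Wed.
Second slot: ×2 each step; -2, -4, -8, -16, -32 → -64.
For the rank, repeats diamond → bronze → silver → gold: diamond, bronze, silver, gold, diamond → bronze.
Putting it together: (Wed; -64; bronze).

(Wed; -64; bronze)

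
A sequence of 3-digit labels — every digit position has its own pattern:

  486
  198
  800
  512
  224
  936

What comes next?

First digit: −3 each step, mod 10; 4, 1, 8, 5, 2, 9 → 6.
For the second digit, +1 each step, mod 10: 8, 9, 0, 1, 2, 3 → 4.
Third digit: +2 each step, mod 10; 6, 8, 0, 2, 4, 6 → 8.
So the next label is 648.

648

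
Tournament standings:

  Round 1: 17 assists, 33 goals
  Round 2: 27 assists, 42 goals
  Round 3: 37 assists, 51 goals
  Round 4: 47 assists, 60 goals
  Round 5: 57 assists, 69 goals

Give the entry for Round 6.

For the assists, +10 each step: 17, 27, 37, 47, 57 → 67.
Goals — +9 each step: 33, 42, 51, 60, 69 → 78.
So the next line is 67 assists, 78 goals.

67 assists, 78 goals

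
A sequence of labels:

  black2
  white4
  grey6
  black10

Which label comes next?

Shade: black, white, grey, black → white (repeats black → white → grey).
Second component goes 2, 4, 6, 10 → 16 (each term is the sum of the two before it).
Combining the parts gives white16.

white16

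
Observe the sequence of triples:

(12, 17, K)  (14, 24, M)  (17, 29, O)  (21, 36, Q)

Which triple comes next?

First value: 12, 14, 17, 21 → 26 (differences are 2, 3, 4, … (increasing by 1 each time)).
Second value — alternating steps +7, +5, +7, +5, …: 17, 24, 29, 36 → 41.
Letter: letters move forward 2 places in the alphabet, so K, M, O, Q → S.
So the next triple is (26, 41, S).

(26, 41, S)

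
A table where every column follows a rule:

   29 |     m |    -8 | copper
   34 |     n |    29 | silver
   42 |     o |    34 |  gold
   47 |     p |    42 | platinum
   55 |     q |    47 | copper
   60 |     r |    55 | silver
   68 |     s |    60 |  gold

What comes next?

73  t  68  platinum

First component: alternating steps +5, +8, +5, +8, …, so 29, 34, 42, 47, 55, 60, 68 → 73.
Letter goes m, n, o, p, q, r, s → t (letters move forward 1 place in the alphabet).
Third component: always the previous value of the first component; -8, 29, 34, 42, 47, 55, 60 → 68.
Metal — repeats copper → silver → gold → platinum: copper, silver, gold, platinum, copper, silver, gold → platinum.
Combining the parts gives 73  t  68  platinum.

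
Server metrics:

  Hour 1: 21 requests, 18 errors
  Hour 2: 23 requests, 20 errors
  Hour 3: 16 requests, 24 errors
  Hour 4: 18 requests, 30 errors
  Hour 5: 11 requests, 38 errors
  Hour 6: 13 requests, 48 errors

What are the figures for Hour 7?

6 requests, 60 errors

Requests — alternating steps +2, −7, +2, −7, …: 21, 23, 16, 18, 11, 13 → 6.
Errors goes 18, 20, 24, 30, 38, 48 → 60 (differences are 2, 4, 6, … (increasing by 2 each time)).
So the next record is 6 requests, 60 errors.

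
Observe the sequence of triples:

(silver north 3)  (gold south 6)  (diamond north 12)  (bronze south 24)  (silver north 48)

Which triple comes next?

Rank: repeats silver → gold → diamond → bronze, so silver, gold, diamond, bronze, silver → gold.
Direction: alternates north ↔ south; north, south, north, south, north → south.
Third coordinate: 3, 6, 12, 24, 48 → 96 (×2 each step).
So the next triple is (gold south 96).

(gold south 96)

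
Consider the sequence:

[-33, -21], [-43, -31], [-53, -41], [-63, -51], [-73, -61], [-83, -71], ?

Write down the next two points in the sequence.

First value — −10 each step: -33, -43, -53, -63, -73, -83 → -93 → -103.
For the second value, always 12 more than the first value: -21, -31, -41, -51, -61, -71 → -81 → -91.
Putting the parts together: [-93, -81] and then [-103, -91].

[-93, -81], [-103, -91]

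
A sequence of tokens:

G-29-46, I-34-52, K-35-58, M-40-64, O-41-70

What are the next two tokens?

Q-46-76, S-47-82

Letter — letters move forward 2 places in the alphabet: G, I, K, M, O → Q → S.
Second component: alternating steps +5, +1, +5, +1, …; 29, 34, 35, 40, 41 → 46 → 47.
Third component — +6 each step: 46, 52, 58, 64, 70 → 76 → 82.
Putting the parts together: Q-46-76 and then S-47-82.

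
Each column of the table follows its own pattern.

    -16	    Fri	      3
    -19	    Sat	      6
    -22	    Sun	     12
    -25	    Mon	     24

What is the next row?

-28  Tue  48

First component: −3 each step; -16, -19, -22, -25 → -28.
Day: runs through the weekdays Mon→Sun, so Fri, Sat, Sun, Mon → Tue.
Third component: ×2 each step; 3, 6, 12, 24 → 48.
So the next row is -28  Tue  48.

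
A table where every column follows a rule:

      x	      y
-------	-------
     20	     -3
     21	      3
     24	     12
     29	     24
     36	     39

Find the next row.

Column x goes 20, 21, 24, 29, 36 → 45 (differences are 1, 3, 5, … (increasing by 2 each time)).
For the column y, differences are 6, 9, 12, … (increasing by 3 each time): -3, 3, 12, 24, 39 → 57.
Combining the parts gives 45  57.

45  57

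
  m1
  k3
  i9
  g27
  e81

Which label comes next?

c243

Letter: letters move back 2 places in the alphabet; m, k, i, g, e → c.
Second component: ×3 each step, so 1, 3, 9, 27, 81 → 243.
So the next label is c243.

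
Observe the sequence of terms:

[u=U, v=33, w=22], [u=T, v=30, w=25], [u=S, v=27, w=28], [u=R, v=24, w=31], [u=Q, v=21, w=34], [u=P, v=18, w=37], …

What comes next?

U: letters move back 1 place in the alphabet; U, T, S, R, Q, P → O.
V goes 33, 30, 27, 24, 21, 18 → 15 (−3 each step).
W: together with the v always sums to 55, so 22, 25, 28, 31, 34, 37 → 40.
So the next term is [u=O, v=15, w=40].

[u=O, v=15, w=40]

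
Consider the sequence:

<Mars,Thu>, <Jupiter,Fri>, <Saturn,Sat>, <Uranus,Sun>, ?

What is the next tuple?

<Neptune,Mon>

For the planet, runs through the planets Mercury→Neptune: Mars, Jupiter, Saturn, Uranus → Neptune.
Day: runs through the weekdays Mon→Sun, so Thu, Fri, Sat, Sun → Mon.
Putting it together: <Neptune,Mon>.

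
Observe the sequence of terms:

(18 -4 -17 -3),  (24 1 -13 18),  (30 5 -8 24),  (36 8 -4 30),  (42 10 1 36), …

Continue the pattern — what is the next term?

(48 11 5 42)

For the first entry, +6 each step: 18, 24, 30, 36, 42 → 48.
Second entry: -4, 1, 5, 8, 10 → 11 (differences are 5, 4, 3, … (decreasing by 1 each time)).
Third entry: -17, -13, -8, -4, 1 → 5 (alternating steps +4, +5, +4, +5, …).
For the fourth entry, always the previous value of the first entry: -3, 18, 24, 30, 36 → 42.
Putting it together: (48 11 5 42).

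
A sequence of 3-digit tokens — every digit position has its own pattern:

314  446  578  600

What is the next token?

For the first digit, +1 each step, mod 10: 3, 4, 5, 6 → 7.
Second digit: 1, 4, 7, 0 → 3 (+3 each step, mod 10).
Third digit goes 4, 6, 8, 0 → 2 (+2 each step, mod 10).
So the next token is 732.

732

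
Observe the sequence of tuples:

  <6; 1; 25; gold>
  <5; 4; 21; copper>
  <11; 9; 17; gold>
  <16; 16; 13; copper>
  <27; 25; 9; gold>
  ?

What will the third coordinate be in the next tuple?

Third coordinate: 25, 21, 17, 13, 9 → 5 (−4 each step).

5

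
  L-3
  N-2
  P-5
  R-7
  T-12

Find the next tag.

Letter: L, N, P, R, T → V (letters move forward 2 places in the alphabet).
Second component goes 3, 2, 5, 7, 12 → 19 (each term is the sum of the two before it).
Putting it together: V-19.

V-19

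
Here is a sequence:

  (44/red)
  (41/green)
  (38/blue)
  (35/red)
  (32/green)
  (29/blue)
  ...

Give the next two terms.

First value goes 44, 41, 38, 35, 32, 29 → 26 → 23 (−3 each step).
Colour: repeats red → green → blue; red, green, blue, red, green, blue → red → green.
Putting the parts together: (26/red) and then (23/green).

(26/red), (23/green)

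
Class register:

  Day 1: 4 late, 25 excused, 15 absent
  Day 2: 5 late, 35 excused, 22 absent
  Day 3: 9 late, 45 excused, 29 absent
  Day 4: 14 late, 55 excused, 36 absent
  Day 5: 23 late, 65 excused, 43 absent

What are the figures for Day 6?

37 late, 75 excused, 50 absent

Late: each term is the sum of the two before it, so 4, 5, 9, 14, 23 → 37.
For the excused, +10 each step: 25, 35, 45, 55, 65 → 75.
Absent: +7 each step, so 15, 22, 29, 36, 43 → 50.
So the next record is 37 late, 75 excused, 50 absent.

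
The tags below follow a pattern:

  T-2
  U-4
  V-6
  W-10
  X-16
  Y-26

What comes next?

Z-42

Letter: letters move forward 1 place in the alphabet, so T, U, V, W, X, Y → Z.
Second component: each term is the sum of the two before it, so 2, 4, 6, 10, 16, 26 → 42.
Putting it together: Z-42.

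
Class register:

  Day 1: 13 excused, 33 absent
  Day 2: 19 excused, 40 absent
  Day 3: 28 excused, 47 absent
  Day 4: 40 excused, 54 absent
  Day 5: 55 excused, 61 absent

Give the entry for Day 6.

73 excused, 68 absent

Excused: differences are 6, 9, 12, … (increasing by 3 each time), so 13, 19, 28, 40, 55 → 73.
Absent: +7 each step; 33, 40, 47, 54, 61 → 68.
Putting it together: 73 excused, 68 absent.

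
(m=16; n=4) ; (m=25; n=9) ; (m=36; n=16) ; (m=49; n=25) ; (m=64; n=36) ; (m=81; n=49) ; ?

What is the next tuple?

M: perfect squares: 4², 5², 6², …, so 16, 25, 36, 49, 64, 81 → 100.
For the n, perfect squares: 2², 3², 4², …: 4, 9, 16, 25, 36, 49 → 64.
Putting it together: (m=100; n=64).

(m=100; n=64)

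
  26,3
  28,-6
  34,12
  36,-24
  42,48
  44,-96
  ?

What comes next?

50,192

First entry — alternating steps +2, +6, +2, +6, …: 26, 28, 34, 36, 42, 44 → 50.
Second entry goes 3, -6, 12, -24, 48, -96 → 192 (×(-2) each step).
So the next term is 50,192.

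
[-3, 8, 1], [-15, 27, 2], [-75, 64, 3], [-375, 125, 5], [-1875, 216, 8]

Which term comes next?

[-9375, 343, 13]

First component goes -3, -15, -75, -375, -1875 → -9375 (×5 each step).
Second component — perfect cubes: 2³, 3³, 4³, …: 8, 27, 64, 125, 216 → 343.
Third component: each term is the sum of the two before it; 1, 2, 3, 5, 8 → 13.
Combining the parts gives [-9375, 343, 13].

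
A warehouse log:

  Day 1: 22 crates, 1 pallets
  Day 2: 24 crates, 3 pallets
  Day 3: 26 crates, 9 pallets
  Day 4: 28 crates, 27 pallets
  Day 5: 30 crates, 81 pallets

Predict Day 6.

32 crates, 243 pallets

For the crates, +2 each step: 22, 24, 26, 28, 30 → 32.
Pallets goes 1, 3, 9, 27, 81 → 243 (×3 each step).
Combining the parts gives 32 crates, 243 pallets.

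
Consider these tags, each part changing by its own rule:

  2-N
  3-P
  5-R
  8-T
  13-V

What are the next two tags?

21-X, 34-Z

First component — each term is the sum of the two before it: 2, 3, 5, 8, 13 → 21 → 34.
For the letter, letters move forward 2 places in the alphabet: N, P, R, T, V → X → Z.
Putting the parts together: 21-X and then 34-Z.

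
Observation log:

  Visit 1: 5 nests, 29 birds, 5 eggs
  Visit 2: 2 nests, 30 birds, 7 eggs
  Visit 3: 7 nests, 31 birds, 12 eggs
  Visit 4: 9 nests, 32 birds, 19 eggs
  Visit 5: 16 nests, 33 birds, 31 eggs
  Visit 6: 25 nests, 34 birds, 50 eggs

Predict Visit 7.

41 nests, 35 birds, 81 eggs

Nests: each term is the sum of the two before it, so 5, 2, 7, 9, 16, 25 → 41.
Birds goes 29, 30, 31, 32, 33, 34 → 35 (+1 each step).
Eggs goes 5, 7, 12, 19, 31, 50 → 81 (each term is the sum of the two before it).
So the next row is 41 nests, 35 birds, 81 eggs.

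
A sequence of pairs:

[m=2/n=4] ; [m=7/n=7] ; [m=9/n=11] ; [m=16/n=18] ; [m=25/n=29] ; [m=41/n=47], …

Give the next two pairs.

M — each term is the sum of the two before it: 2, 7, 9, 16, 25, 41 → 66 → 107.
For the n, each term is the sum of the two before it: 4, 7, 11, 18, 29, 47 → 76 → 123.
Putting the parts together: [m=66/n=76] and then [m=107/n=123].

[m=66/n=76], [m=107/n=123]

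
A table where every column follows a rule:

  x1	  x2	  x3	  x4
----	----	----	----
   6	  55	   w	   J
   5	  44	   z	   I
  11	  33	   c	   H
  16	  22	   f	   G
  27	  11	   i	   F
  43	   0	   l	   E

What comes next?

Column x1: each term is the sum of the two before it, so 6, 5, 11, 16, 27, 43 → 70.
Column x2 — −11 each step: 55, 44, 33, 22, 11, 0 → -11.
Column x3: w, z, c, f, i, l → o (letters move forward 3 places in the alphabet, wrapping Z→A).
Column x4: J, I, H, G, F, E → D (letters move back 1 place in the alphabet).
Combining the parts gives 70  -11  o  D.

70  -11  o  D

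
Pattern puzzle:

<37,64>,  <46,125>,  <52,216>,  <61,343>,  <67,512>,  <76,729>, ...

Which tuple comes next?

First part: 37, 46, 52, 61, 67, 76 → 82 (alternating steps +9, +6, +9, +6, …).
Second part: 64, 125, 216, 343, 512, 729 → 1000 (perfect cubes: 4³, 5³, 6³, …).
Putting it together: <82,1000>.

<82,1000>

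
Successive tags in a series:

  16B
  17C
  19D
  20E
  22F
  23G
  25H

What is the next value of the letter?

I

First component goes 16, 17, 19, 20, 22, 23, 25 → 26 (alternating steps +1, +2, +1, +2, …).
Letter — letters move forward 1 place in the alphabet: B, C, D, E, F, G, H → I.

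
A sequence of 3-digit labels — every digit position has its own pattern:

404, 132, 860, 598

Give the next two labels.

First digit: −3 each step, mod 10, so 4, 1, 8, 5 → 2 → 9.
Second digit: 0, 3, 6, 9 → 2 → 5 (+3 each step, mod 10).
For the third digit, −2 each step, mod 10: 4, 2, 0, 8 → 6 → 4.
Putting the parts together: 226 and then 954.

226 then 954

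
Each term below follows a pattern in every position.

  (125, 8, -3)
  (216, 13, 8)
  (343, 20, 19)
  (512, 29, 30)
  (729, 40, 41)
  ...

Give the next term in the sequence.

First part — perfect cubes: 5³, 6³, 7³, …: 125, 216, 343, 512, 729 → 1000.
Second part: differences are 5, 7, 9, … (increasing by 2 each time), so 8, 13, 20, 29, 40 → 53.
Third part: +11 each step; -3, 8, 19, 30, 41 → 52.
So the next term is (1000, 53, 52).

(1000, 53, 52)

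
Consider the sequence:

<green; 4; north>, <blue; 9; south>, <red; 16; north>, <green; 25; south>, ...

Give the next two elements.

Colour: repeats green → blue → red; green, blue, red, green → blue → red.
Second value: perfect squares: 2², 3², 4², …; 4, 9, 16, 25 → 36 → 49.
Direction: alternates north ↔ south; north, south, north, south → north → south.
Putting the parts together: <blue; 36; north> and then <red; 49; south>.

<blue; 36; north>, <red; 49; south>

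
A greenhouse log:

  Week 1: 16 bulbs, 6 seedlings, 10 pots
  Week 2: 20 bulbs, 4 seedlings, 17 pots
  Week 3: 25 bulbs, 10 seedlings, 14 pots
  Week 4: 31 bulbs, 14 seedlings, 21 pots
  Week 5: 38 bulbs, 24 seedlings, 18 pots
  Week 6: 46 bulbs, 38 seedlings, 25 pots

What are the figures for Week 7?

55 bulbs, 62 seedlings, 22 pots

For the bulbs, differences are 4, 5, 6, … (increasing by 1 each time): 16, 20, 25, 31, 38, 46 → 55.
Seedlings — each term is the sum of the two before it: 6, 4, 10, 14, 24, 38 → 62.
Pots: alternating steps +7, −3, +7, −3, …; 10, 17, 14, 21, 18, 25 → 22.
So the next line is 55 bulbs, 62 seedlings, 22 pots.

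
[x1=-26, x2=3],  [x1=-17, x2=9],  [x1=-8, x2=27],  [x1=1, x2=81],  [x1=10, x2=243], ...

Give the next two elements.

[x1=19, x2=729], [x1=28, x2=2187]

X1: -26, -17, -8, 1, 10 → 19 → 28 (+9 each step).
X2 goes 3, 9, 27, 81, 243 → 729 → 2187 (×3 each step).
So the next two elements are [x1=19, x2=729] and [x1=28, x2=2187].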